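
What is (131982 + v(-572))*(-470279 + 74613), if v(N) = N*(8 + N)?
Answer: -179865806940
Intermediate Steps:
(131982 + v(-572))*(-470279 + 74613) = (131982 - 572*(8 - 572))*(-470279 + 74613) = (131982 - 572*(-564))*(-395666) = (131982 + 322608)*(-395666) = 454590*(-395666) = -179865806940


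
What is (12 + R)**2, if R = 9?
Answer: 441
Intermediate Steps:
(12 + R)**2 = (12 + 9)**2 = 21**2 = 441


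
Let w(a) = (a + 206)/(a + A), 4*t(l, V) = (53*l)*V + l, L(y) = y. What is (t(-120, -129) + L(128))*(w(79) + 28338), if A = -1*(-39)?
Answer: 343125116076/59 ≈ 5.8157e+9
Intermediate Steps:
A = 39
t(l, V) = l/4 + 53*V*l/4 (t(l, V) = ((53*l)*V + l)/4 = (53*V*l + l)/4 = (l + 53*V*l)/4 = l/4 + 53*V*l/4)
w(a) = (206 + a)/(39 + a) (w(a) = (a + 206)/(a + 39) = (206 + a)/(39 + a))
(t(-120, -129) + L(128))*(w(79) + 28338) = ((1/4)*(-120)*(1 + 53*(-129)) + 128)*((206 + 79)/(39 + 79) + 28338) = ((1/4)*(-120)*(1 - 6837) + 128)*(285/118 + 28338) = ((1/4)*(-120)*(-6836) + 128)*((1/118)*285 + 28338) = (205080 + 128)*(285/118 + 28338) = 205208*(3344169/118) = 343125116076/59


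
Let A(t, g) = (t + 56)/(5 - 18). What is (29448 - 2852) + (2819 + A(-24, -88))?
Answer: 382363/13 ≈ 29413.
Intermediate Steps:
A(t, g) = -56/13 - t/13 (A(t, g) = (56 + t)/(-13) = (56 + t)*(-1/13) = -56/13 - t/13)
(29448 - 2852) + (2819 + A(-24, -88)) = (29448 - 2852) + (2819 + (-56/13 - 1/13*(-24))) = 26596 + (2819 + (-56/13 + 24/13)) = 26596 + (2819 - 32/13) = 26596 + 36615/13 = 382363/13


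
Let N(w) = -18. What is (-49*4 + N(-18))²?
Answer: 45796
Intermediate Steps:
(-49*4 + N(-18))² = (-49*4 - 18)² = (-196 - 18)² = (-214)² = 45796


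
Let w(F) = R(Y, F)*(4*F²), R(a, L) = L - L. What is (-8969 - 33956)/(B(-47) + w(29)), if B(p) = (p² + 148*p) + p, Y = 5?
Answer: 2525/282 ≈ 8.9539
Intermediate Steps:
R(a, L) = 0
B(p) = p² + 149*p
w(F) = 0 (w(F) = 0*(4*F²) = 0)
(-8969 - 33956)/(B(-47) + w(29)) = (-8969 - 33956)/(-47*(149 - 47) + 0) = -42925/(-47*102 + 0) = -42925/(-4794 + 0) = -42925/(-4794) = -42925*(-1/4794) = 2525/282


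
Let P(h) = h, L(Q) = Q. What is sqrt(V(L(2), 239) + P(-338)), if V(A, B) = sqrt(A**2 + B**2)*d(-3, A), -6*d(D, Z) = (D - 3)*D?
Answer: sqrt(-338 - 15*sqrt(2285)) ≈ 32.481*I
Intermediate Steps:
d(D, Z) = -D*(-3 + D)/6 (d(D, Z) = -(D - 3)*D/6 = -(-3 + D)*D/6 = -D*(-3 + D)/6)
V(A, B) = -3*sqrt(A**2 + B**2) (V(A, B) = sqrt(A**2 + B**2)*((1/6)*(-3)*(3 - 1*(-3))) = sqrt(A**2 + B**2)*((1/6)*(-3)*(3 + 3)) = sqrt(A**2 + B**2)*((1/6)*(-3)*6) = sqrt(A**2 + B**2)*(-3) = -3*sqrt(A**2 + B**2))
sqrt(V(L(2), 239) + P(-338)) = sqrt(-3*sqrt(2**2 + 239**2) - 338) = sqrt(-3*sqrt(4 + 57121) - 338) = sqrt(-15*sqrt(2285) - 338) = sqrt(-338 - 15*sqrt(2285))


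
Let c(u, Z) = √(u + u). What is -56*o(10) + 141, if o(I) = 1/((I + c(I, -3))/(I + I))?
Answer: 1 + 28*√5 ≈ 63.610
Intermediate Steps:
c(u, Z) = √2*√u (c(u, Z) = √(2*u) = √2*√u)
o(I) = 2*I/(I + √2*√I) (o(I) = 1/((I + √2*√I)/(I + I)) = 1/((I + √2*√I)/((2*I))) = 1/((I + √2*√I)*(1/(2*I))) = 1/((I + √2*√I)/(2*I)) = 2*I/(I + √2*√I))
-56*o(10) + 141 = -112*10/(10 + √2*√10) + 141 = -112*10/(10 + 2*√5) + 141 = -1120/(10 + 2*√5) + 141 = 141 - 1120/(10 + 2*√5)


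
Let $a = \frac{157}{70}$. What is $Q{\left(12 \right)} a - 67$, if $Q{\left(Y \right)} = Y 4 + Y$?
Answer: $\frac{473}{7} \approx 67.571$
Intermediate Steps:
$a = \frac{157}{70}$ ($a = 157 \cdot \frac{1}{70} = \frac{157}{70} \approx 2.2429$)
$Q{\left(Y \right)} = 5 Y$ ($Q{\left(Y \right)} = 4 Y + Y = 5 Y$)
$Q{\left(12 \right)} a - 67 = 5 \cdot 12 \cdot \frac{157}{70} - 67 = 60 \cdot \frac{157}{70} - 67 = \frac{942}{7} - 67 = \frac{473}{7}$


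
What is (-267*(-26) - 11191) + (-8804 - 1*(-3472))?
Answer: -9581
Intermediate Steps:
(-267*(-26) - 11191) + (-8804 - 1*(-3472)) = (6942 - 11191) + (-8804 + 3472) = -4249 - 5332 = -9581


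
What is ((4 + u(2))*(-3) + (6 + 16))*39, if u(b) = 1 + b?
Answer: 39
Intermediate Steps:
((4 + u(2))*(-3) + (6 + 16))*39 = ((4 + (1 + 2))*(-3) + (6 + 16))*39 = ((4 + 3)*(-3) + 22)*39 = (7*(-3) + 22)*39 = (-21 + 22)*39 = 1*39 = 39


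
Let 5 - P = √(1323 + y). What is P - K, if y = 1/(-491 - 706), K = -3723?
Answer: 3728 - √210622790/399 ≈ 3691.6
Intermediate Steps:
y = -1/1197 (y = 1/(-1197) = -1/1197 ≈ -0.00083542)
P = 5 - √210622790/399 (P = 5 - √(1323 - 1/1197) = 5 - √(1583630/1197) = 5 - √210622790/399 ≈ -31.373)
P - K = (5 - √210622790/399) - 1*(-3723) = (5 - √210622790/399) + 3723 = 3728 - √210622790/399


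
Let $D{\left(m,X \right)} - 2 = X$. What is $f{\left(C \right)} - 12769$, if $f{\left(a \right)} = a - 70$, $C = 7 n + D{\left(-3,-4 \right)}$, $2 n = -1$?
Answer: $- \frac{25689}{2} \approx -12845.0$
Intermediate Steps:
$D{\left(m,X \right)} = 2 + X$
$n = - \frac{1}{2}$ ($n = \frac{1}{2} \left(-1\right) = - \frac{1}{2} \approx -0.5$)
$C = - \frac{11}{2}$ ($C = 7 \left(- \frac{1}{2}\right) + \left(2 - 4\right) = - \frac{7}{2} - 2 = - \frac{11}{2} \approx -5.5$)
$f{\left(a \right)} = -70 + a$
$f{\left(C \right)} - 12769 = \left(-70 - \frac{11}{2}\right) - 12769 = - \frac{151}{2} + \left(-23342 + 10573\right) = - \frac{151}{2} - 12769 = - \frac{25689}{2}$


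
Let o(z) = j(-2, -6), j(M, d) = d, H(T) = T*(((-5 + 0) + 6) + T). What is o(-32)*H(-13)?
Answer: -936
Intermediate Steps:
H(T) = T*(1 + T) (H(T) = T*((-5 + 6) + T) = T*(1 + T))
o(z) = -6
o(-32)*H(-13) = -(-78)*(1 - 13) = -(-78)*(-12) = -6*156 = -936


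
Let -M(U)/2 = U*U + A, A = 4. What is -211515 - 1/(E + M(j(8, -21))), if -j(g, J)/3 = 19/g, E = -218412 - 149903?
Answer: -2493674071243/11789585 ≈ -2.1152e+5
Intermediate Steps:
E = -368315
j(g, J) = -57/g
M(U) = -8 - 2*U² (M(U) = -2*(U*U + 4) = -2*(U² + 4) = -2*(4 + U²) = -8 - 2*U²)
-211515 - 1/(E + M(j(8, -21))) = -211515 - 1/(-368315 + (-8 - 2*(-57/8)²)) = -211515 - 1/(-368315 + (-8 - 2*3249/64)) = -211515 - 1/(-368315 + (-8 - 3249/32)) = -211515 - 1/(-368315 - 3505/32) = -211515 - 1/(-11789585/32) = -211515 - 1*(-32/11789585) = -211515 + 32/11789585 = -2493674071243/11789585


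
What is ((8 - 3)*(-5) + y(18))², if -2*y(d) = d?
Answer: 1156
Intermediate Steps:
y(d) = -d/2
((8 - 3)*(-5) + y(18))² = ((8 - 3)*(-5) - ½*18)² = (5*(-5) - 9)² = (-25 - 9)² = (-34)² = 1156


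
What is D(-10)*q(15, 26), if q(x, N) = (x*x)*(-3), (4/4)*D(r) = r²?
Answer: -67500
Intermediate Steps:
D(r) = r²
q(x, N) = -3*x² (q(x, N) = x²*(-3) = -3*x²)
D(-10)*q(15, 26) = (-10)²*(-3*15²) = 100*(-3*225) = 100*(-675) = -67500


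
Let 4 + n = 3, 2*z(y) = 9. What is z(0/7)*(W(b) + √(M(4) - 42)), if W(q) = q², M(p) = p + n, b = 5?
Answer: 225/2 + 9*I*√39/2 ≈ 112.5 + 28.102*I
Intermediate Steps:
z(y) = 9/2 (z(y) = (½)*9 = 9/2)
n = -1 (n = -4 + 3 = -1)
M(p) = -1 + p (M(p) = p - 1 = -1 + p)
z(0/7)*(W(b) + √(M(4) - 42)) = 9*(5² + √((-1 + 4) - 42))/2 = 9*(25 + √(3 - 42))/2 = 9*(25 + √(-39))/2 = 9*(25 + I*√39)/2 = 225/2 + 9*I*√39/2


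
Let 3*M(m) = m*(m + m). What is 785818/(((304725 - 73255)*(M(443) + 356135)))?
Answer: 1178727/169077608705 ≈ 6.9715e-6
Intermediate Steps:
M(m) = 2*m²/3 (M(m) = (m*(m + m))/3 = (m*(2*m))/3 = (2*m²)/3 = 2*m²/3)
785818/(((304725 - 73255)*(M(443) + 356135))) = 785818/(((304725 - 73255)*((⅔)*443² + 356135))) = 785818/((231470*((⅔)*196249 + 356135))) = 785818/((231470*(392498/3 + 356135))) = 785818/((231470*(1460903/3))) = 785818/(338155217410/3) = 785818*(3/338155217410) = 1178727/169077608705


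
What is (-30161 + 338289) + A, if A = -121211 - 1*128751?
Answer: 58166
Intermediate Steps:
A = -249962 (A = -121211 - 128751 = -249962)
(-30161 + 338289) + A = (-30161 + 338289) - 249962 = 308128 - 249962 = 58166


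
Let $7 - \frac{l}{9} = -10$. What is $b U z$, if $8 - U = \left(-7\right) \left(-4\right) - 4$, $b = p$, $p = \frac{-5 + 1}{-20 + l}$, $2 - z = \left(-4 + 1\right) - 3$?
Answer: $\frac{512}{133} \approx 3.8496$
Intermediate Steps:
$l = 153$ ($l = 63 - -90 = 63 + 90 = 153$)
$z = 8$ ($z = 2 - \left(\left(-4 + 1\right) - 3\right) = 2 - \left(-3 - 3\right) = 2 - -6 = 2 + 6 = 8$)
$p = - \frac{4}{133}$ ($p = \frac{-5 + 1}{-20 + 153} = - \frac{4}{133} \approx -0.030075$)
$b = - \frac{4}{133} \approx -0.030075$
$U = -16$ ($U = 8 - \left(\left(-7\right) \left(-4\right) - 4\right) = 8 - \left(28 - 4\right) = 8 - 24 = -16$)
$b U z = \left(- \frac{4}{133}\right) \left(-16\right) 8 = \frac{64}{133} \cdot 8 = \frac{512}{133}$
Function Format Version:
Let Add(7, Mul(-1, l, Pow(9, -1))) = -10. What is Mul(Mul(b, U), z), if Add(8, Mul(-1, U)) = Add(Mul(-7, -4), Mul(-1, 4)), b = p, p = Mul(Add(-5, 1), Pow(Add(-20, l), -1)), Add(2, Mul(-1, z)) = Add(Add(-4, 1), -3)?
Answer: Rational(512, 133) ≈ 3.8496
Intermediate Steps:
l = 153 (l = Add(63, Mul(-9, -10)) = Add(63, 90) = 153)
z = 8 (z = Add(2, Mul(-1, Add(Add(-4, 1), -3))) = Add(2, Mul(-1, Add(-3, -3))) = Add(2, Mul(-1, -6)) = Add(2, 6) = 8)
p = Rational(-4, 133) (p = Mul(Add(-5, 1), Pow(Add(-20, 153), -1)) = Mul(-4, Pow(133, -1)) = Mul(-4, Rational(1, 133)) = Rational(-4, 133) ≈ -0.030075)
b = Rational(-4, 133) ≈ -0.030075
U = -16 (U = Add(8, Mul(-1, Add(Mul(-7, -4), Mul(-1, 4)))) = Add(8, Mul(-1, Add(28, -4))) = Add(8, Mul(-1, 24)) = Add(8, -24) = -16)
Mul(Mul(b, U), z) = Mul(Mul(Rational(-4, 133), -16), 8) = Mul(Rational(64, 133), 8) = Rational(512, 133)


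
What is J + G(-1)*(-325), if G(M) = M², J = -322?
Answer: -647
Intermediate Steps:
J + G(-1)*(-325) = -322 + (-1)²*(-325) = -322 + 1*(-325) = -322 - 325 = -647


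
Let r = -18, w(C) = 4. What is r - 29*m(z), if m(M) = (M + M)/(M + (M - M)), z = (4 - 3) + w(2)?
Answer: -76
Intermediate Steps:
z = 5 (z = (4 - 3) + 4 = 1 + 4 = 5)
m(M) = 2 (m(M) = (2*M)/(M + 0) = (2*M)/M = 2)
r - 29*m(z) = -18 - 29*2 = -18 - 58 = -76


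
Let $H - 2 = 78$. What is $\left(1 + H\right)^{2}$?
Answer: $6561$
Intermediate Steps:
$H = 80$ ($H = 2 + 78 = 80$)
$\left(1 + H\right)^{2} = \left(1 + 80\right)^{2} = 81^{2} = 6561$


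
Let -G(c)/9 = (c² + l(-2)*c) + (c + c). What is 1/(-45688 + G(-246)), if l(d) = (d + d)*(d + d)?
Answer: -1/550480 ≈ -1.8166e-6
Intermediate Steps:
l(d) = 4*d² (l(d) = (2*d)*(2*d) = 4*d²)
G(c) = -162*c - 9*c² (G(c) = -9*((c² + (4*(-2)²)*c) + (c + c)) = -9*((c² + (4*4)*c) + 2*c) = -9*((c² + 16*c) + 2*c) = -9*(c² + 18*c) = -162*c - 9*c²)
1/(-45688 + G(-246)) = 1/(-45688 - 9*(-246)*(18 - 246)) = 1/(-45688 - 9*(-246)*(-228)) = 1/(-45688 - 504792) = 1/(-550480) = -1/550480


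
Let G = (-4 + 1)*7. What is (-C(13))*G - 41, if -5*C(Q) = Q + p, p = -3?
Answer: -83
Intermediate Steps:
C(Q) = ⅗ - Q/5 (C(Q) = -(Q - 3)/5 = -(-3 + Q)/5 = ⅗ - Q/5)
G = -21 (G = -3*7 = -21)
(-C(13))*G - 41 = -(⅗ - ⅕*13)*(-21) - 41 = -(⅗ - 13/5)*(-21) - 41 = -1*(-2)*(-21) - 41 = 2*(-21) - 41 = -42 - 41 = -83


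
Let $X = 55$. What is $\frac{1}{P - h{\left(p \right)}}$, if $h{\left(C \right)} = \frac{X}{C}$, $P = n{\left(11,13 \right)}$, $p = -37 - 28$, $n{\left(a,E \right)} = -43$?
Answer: $- \frac{13}{548} \approx -0.023723$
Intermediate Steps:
$p = -65$ ($p = -37 - 28 = -65$)
$P = -43$
$h{\left(C \right)} = \frac{55}{C}$
$\frac{1}{P - h{\left(p \right)}} = \frac{1}{-43 - \frac{55}{-65}} = \frac{1}{-43 - 55 \left(- \frac{1}{65}\right)} = \frac{1}{-43 - - \frac{11}{13}} = \frac{1}{-43 + \frac{11}{13}} = \frac{1}{- \frac{548}{13}} = - \frac{13}{548}$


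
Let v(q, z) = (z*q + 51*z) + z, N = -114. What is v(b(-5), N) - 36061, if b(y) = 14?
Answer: -43585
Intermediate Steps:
v(q, z) = 52*z + q*z (v(q, z) = (q*z + 51*z) + z = (51*z + q*z) + z = 52*z + q*z)
v(b(-5), N) - 36061 = -114*(52 + 14) - 36061 = -114*66 - 36061 = -7524 - 36061 = -43585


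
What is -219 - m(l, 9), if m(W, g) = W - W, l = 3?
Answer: -219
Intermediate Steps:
m(W, g) = 0
-219 - m(l, 9) = -219 - 1*0 = -219 + 0 = -219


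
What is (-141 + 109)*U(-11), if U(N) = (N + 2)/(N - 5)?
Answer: -18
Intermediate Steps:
U(N) = (2 + N)/(-5 + N)
(-141 + 109)*U(-11) = (-141 + 109)*((2 - 11)/(-5 - 11)) = -32*(-9)/(-16) = -(-2)*(-9) = -32*9/16 = -18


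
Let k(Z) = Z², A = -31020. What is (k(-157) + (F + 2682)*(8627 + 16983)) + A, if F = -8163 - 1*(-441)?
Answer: -129080771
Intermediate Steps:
F = -7722 (F = -8163 + 441 = -7722)
(k(-157) + (F + 2682)*(8627 + 16983)) + A = ((-157)² + (-7722 + 2682)*(8627 + 16983)) - 31020 = (24649 - 5040*25610) - 31020 = (24649 - 129074400) - 31020 = -129049751 - 31020 = -129080771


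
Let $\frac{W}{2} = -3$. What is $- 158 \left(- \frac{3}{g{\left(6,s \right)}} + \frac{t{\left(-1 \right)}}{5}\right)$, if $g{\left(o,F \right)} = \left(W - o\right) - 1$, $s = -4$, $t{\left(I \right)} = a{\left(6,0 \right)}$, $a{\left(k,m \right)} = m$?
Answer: $- \frac{474}{13} \approx -36.462$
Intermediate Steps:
$t{\left(I \right)} = 0$
$W = -6$ ($W = 2 \left(-3\right) = -6$)
$g{\left(o,F \right)} = -7 - o$ ($g{\left(o,F \right)} = \left(-6 - o\right) - 1 = -7 - o$)
$- 158 \left(- \frac{3}{g{\left(6,s \right)}} + \frac{t{\left(-1 \right)}}{5}\right) = - 158 \left(- \frac{3}{-7 - 6} + \frac{0}{5}\right) = - 158 \left(- \frac{3}{-7 - 6} + 0 \cdot \frac{1}{5}\right) = - 158 \left(- \frac{3}{-13} + 0\right) = - 158 \left(\left(-3\right) \left(- \frac{1}{13}\right) + 0\right) = - 158 \left(\frac{3}{13} + 0\right) = \left(-158\right) \frac{3}{13} = - \frac{474}{13}$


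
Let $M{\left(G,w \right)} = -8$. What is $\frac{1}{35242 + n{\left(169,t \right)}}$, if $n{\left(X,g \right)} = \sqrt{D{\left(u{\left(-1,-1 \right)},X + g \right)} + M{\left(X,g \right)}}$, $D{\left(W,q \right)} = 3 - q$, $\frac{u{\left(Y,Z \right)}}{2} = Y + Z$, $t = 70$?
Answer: $\frac{17621}{620999404} - \frac{i \sqrt{61}}{620999404} \approx 2.8375 \cdot 10^{-5} - 1.2577 \cdot 10^{-8} i$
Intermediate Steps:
$u{\left(Y,Z \right)} = 2 Y + 2 Z$ ($u{\left(Y,Z \right)} = 2 \left(Y + Z\right) = 2 Y + 2 Z$)
$n{\left(X,g \right)} = \sqrt{-5 - X - g}$ ($n{\left(X,g \right)} = \sqrt{\left(3 - \left(X + g\right)\right) - 8} = \sqrt{\left(3 - X - g\right) - 8} = \sqrt{-5 - X - g}$)
$\frac{1}{35242 + n{\left(169,t \right)}} = \frac{1}{35242 + \sqrt{-5 - 169 - 70}} = \frac{1}{35242 + \sqrt{-244}} = \frac{1}{35242 + 2 i \sqrt{61}}$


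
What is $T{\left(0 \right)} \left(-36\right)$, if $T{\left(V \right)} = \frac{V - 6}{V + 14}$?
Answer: $\frac{108}{7} \approx 15.429$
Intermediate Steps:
$T{\left(V \right)} = \frac{-6 + V}{14 + V}$
$T{\left(0 \right)} \left(-36\right) = \frac{-6 + 0}{14 + 0} \left(-36\right) = \frac{1}{14} \left(-6\right) \left(-36\right) = \left(- \frac{3}{7}\right) \left(-36\right) = \frac{108}{7}$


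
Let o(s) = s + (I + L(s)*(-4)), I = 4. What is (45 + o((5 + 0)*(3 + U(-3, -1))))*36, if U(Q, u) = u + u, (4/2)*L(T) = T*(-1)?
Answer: 2304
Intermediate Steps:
L(T) = -T/2 (L(T) = (T*(-1))/2 = (-T)/2 = -T/2)
U(Q, u) = 2*u
o(s) = 4 + 3*s (o(s) = s + (4 - s/2*(-4)) = s + (4 + 2*s) = 4 + 3*s)
(45 + o((5 + 0)*(3 + U(-3, -1))))*36 = (45 + (4 + 3*((5 + 0)*(3 + 2*(-1)))))*36 = (45 + (4 + 3*(5*(3 - 2))))*36 = (45 + (4 + 3*(5*1)))*36 = (45 + (4 + 3*5))*36 = (45 + (4 + 15))*36 = (45 + 19)*36 = 64*36 = 2304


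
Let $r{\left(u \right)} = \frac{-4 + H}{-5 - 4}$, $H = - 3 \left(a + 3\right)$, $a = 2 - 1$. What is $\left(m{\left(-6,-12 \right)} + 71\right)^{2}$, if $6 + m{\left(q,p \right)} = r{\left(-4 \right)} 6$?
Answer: $\frac{51529}{9} \approx 5725.4$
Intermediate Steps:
$a = 1$ ($a = 2 - 1 = 1$)
$H = -12$ ($H = - 3 \left(1 + 3\right) = \left(-3\right) 4 = -12$)
$r{\left(u \right)} = \frac{16}{9}$ ($r{\left(u \right)} = \frac{-4 - 12}{-5 - 4} = - \frac{16}{-9} = \left(-16\right) \left(- \frac{1}{9}\right) = \frac{16}{9}$)
$m{\left(q,p \right)} = \frac{14}{3}$ ($m{\left(q,p \right)} = -6 + \frac{16}{9} \cdot 6 = -6 + \frac{32}{3} = \frac{14}{3}$)
$\left(m{\left(-6,-12 \right)} + 71\right)^{2} = \left(\frac{14}{3} + 71\right)^{2} = \left(\frac{227}{3}\right)^{2} = \frac{51529}{9}$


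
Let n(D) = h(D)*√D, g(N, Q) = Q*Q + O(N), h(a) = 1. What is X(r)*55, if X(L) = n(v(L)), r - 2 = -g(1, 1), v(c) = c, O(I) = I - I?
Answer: 55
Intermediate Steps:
O(I) = 0
g(N, Q) = Q² (g(N, Q) = Q*Q + 0 = Q² + 0 = Q²)
r = 1 (r = 2 - 1*1² = 2 - 1*1 = 2 - 1 = 1)
n(D) = √D (n(D) = 1*√D = √D)
X(L) = √L
X(r)*55 = √1*55 = 1*55 = 55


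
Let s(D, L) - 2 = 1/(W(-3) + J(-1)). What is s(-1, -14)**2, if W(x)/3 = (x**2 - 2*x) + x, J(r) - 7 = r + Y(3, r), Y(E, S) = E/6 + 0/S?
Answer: 29584/7225 ≈ 4.0947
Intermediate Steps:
Y(E, S) = E/6 (Y(E, S) = E*(1/6) + 0 = E/6 + 0 = E/6)
J(r) = 15/2 + r (J(r) = 7 + (r + (1/6)*3) = 7 + (r + 1/2) = 7 + (1/2 + r) = 15/2 + r)
W(x) = -3*x + 3*x**2 (W(x) = 3*((x**2 - 2*x) + x) = 3*(x**2 - x) = -3*x + 3*x**2)
s(D, L) = 172/85 (s(D, L) = 2 + 1/(3*(-3)*(-1 - 3) + (15/2 - 1)) = 2 + 1/(3*(-3)*(-4) + 13/2) = 2 + 1/(36 + 13/2) = 2 + 1/(85/2) = 2 + 2/85 = 172/85)
s(-1, -14)**2 = (172/85)**2 = 29584/7225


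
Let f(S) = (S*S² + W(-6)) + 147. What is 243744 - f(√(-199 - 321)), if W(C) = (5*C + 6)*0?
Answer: 243597 + 1040*I*√130 ≈ 2.436e+5 + 11858.0*I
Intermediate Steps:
W(C) = 0 (W(C) = (6 + 5*C)*0 = 0)
f(S) = 147 + S³ (f(S) = (S*S² + 0) + 147 = (S³ + 0) + 147 = S³ + 147 = 147 + S³)
243744 - f(√(-199 - 321)) = 243744 - (147 + (√(-199 - 321))³) = 243744 - (147 + (√(-520))³) = 243744 - (147 + (2*I*√130)³) = 243744 - (147 - 1040*I*√130) = 243744 + (-147 + 1040*I*√130) = 243597 + 1040*I*√130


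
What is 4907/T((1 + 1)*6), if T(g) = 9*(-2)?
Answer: -4907/18 ≈ -272.61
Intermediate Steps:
T(g) = -18
4907/T((1 + 1)*6) = 4907/(-18) = 4907*(-1/18) = -4907/18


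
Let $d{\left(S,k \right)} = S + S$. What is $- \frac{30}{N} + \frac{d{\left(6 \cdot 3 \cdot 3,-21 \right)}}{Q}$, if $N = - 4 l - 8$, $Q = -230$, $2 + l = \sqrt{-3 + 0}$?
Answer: $- \frac{54}{115} - \frac{5 i \sqrt{3}}{2} \approx -0.46957 - 4.3301 i$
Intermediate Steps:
$l = -2 + i \sqrt{3}$ ($l = -2 + \sqrt{-3 + 0} = -2 + \sqrt{-3} = -2 + i \sqrt{3} \approx -2.0 + 1.732 i$)
$d{\left(S,k \right)} = 2 S$
$N = - 4 i \sqrt{3}$ ($N = - 4 \left(-2 + i \sqrt{3}\right) - 8 = \left(8 - 4 i \sqrt{3}\right) - 8 = - 4 i \sqrt{3} \approx - 6.9282 i$)
$- \frac{30}{N} + \frac{d{\left(6 \cdot 3 \cdot 3,-21 \right)}}{Q} = - \frac{30}{\left(-4\right) i \sqrt{3}} + \frac{2 \cdot 6 \cdot 3 \cdot 3}{-230} = - 30 \frac{i \sqrt{3}}{12} + 2 \cdot 18 \cdot 3 \left(- \frac{1}{230}\right) = - \frac{5 i \sqrt{3}}{2} + 2 \cdot 54 \left(- \frac{1}{230}\right) = - \frac{5 i \sqrt{3}}{2} + 108 \left(- \frac{1}{230}\right) = - \frac{5 i \sqrt{3}}{2} - \frac{54}{115} = - \frac{54}{115} - \frac{5 i \sqrt{3}}{2}$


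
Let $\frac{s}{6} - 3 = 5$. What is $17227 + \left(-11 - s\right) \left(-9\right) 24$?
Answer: $29971$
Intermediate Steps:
$s = 48$ ($s = 18 + 6 \cdot 5 = 18 + 30 = 48$)
$17227 + \left(-11 - s\right) \left(-9\right) 24 = 17227 + \left(-11 - 48\right) \left(-9\right) 24 = 17227 + \left(-59\right) \left(-9\right) 24 = 17227 + 531 \cdot 24 = 17227 + 12744 = 29971$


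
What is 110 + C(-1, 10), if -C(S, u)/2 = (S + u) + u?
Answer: 72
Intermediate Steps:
C(S, u) = -4*u - 2*S (C(S, u) = -2*((S + u) + u) = -2*(S + 2*u) = -4*u - 2*S)
110 + C(-1, 10) = 110 + (-4*10 - 2*(-1)) = 110 + (-40 + 2) = 110 - 38 = 72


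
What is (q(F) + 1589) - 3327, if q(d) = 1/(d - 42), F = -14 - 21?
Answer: -133827/77 ≈ -1738.0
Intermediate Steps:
F = -35
q(d) = 1/(-42 + d)
(q(F) + 1589) - 3327 = (1/(-42 - 35) + 1589) - 3327 = (1/(-77) + 1589) - 3327 = (-1/77 + 1589) - 3327 = 122352/77 - 3327 = -133827/77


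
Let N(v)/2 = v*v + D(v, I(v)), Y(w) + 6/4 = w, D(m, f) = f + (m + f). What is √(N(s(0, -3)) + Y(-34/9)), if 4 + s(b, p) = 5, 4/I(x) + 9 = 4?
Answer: I*√4030/30 ≈ 2.1161*I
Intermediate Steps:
I(x) = -⅘ (I(x) = 4/(-9 + 4) = 4/(-5) = 4*(-⅕) = -⅘)
s(b, p) = 1 (s(b, p) = -4 + 5 = 1)
D(m, f) = m + 2*f (D(m, f) = f + (f + m) = m + 2*f)
Y(w) = -3/2 + w
N(v) = -16/5 + 2*v + 2*v² (N(v) = 2*(v*v + (v + 2*(-⅘))) = 2*(v² + (v - 8/5)) = 2*(v² + (-8/5 + v)) = 2*(-8/5 + v + v²) = -16/5 + 2*v + 2*v²)
√(N(s(0, -3)) + Y(-34/9)) = √((-16/5 + 2*1 + 2*1²) + (-3/2 - 34/9)) = √((-16/5 + 2 + 2*1) + (-3/2 - 34*⅑)) = √((-16/5 + 2 + 2) + (-3/2 - 34/9)) = √(⅘ - 95/18) = √(-403/90) = I*√4030/30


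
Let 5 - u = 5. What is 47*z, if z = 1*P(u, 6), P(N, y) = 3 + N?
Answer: 141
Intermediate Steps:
u = 0 (u = 5 - 1*5 = 5 - 5 = 0)
z = 3 (z = 1*(3 + 0) = 1*3 = 3)
47*z = 47*3 = 141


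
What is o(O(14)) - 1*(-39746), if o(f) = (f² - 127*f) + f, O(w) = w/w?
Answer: 39621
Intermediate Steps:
O(w) = 1
o(f) = f² - 126*f
o(O(14)) - 1*(-39746) = 1*(-126 + 1) - 1*(-39746) = 1*(-125) + 39746 = -125 + 39746 = 39621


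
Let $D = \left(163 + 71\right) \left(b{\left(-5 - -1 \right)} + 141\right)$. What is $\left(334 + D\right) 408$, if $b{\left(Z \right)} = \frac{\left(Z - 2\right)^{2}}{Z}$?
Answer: $12738576$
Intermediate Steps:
$b{\left(Z \right)} = \frac{\left(-2 + Z\right)^{2}}{Z}$
$D = 30888$ ($D = \left(163 + 71\right) \left(\frac{\left(-2 - 4\right)^{2}}{-5 - -1} + 141\right) = 234 \left(\frac{\left(-2 + \left(-5 + 1\right)\right)^{2}}{-5 + 1} + 141\right) = 234 \left(\frac{\left(-2 - 4\right)^{2}}{-4} + 141\right) = 234 \left(- \frac{\left(-6\right)^{2}}{4} + 141\right) = 234 \left(\left(- \frac{1}{4}\right) 36 + 141\right) = 234 \left(-9 + 141\right) = 234 \cdot 132 = 30888$)
$\left(334 + D\right) 408 = \left(334 + 30888\right) 408 = 31222 \cdot 408 = 12738576$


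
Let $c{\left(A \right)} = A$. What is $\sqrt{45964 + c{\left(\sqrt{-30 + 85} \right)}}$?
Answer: $\sqrt{45964 + \sqrt{55}} \approx 214.41$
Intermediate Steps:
$\sqrt{45964 + c{\left(\sqrt{-30 + 85} \right)}} = \sqrt{45964 + \sqrt{-30 + 85}} = \sqrt{45964 + \sqrt{55}}$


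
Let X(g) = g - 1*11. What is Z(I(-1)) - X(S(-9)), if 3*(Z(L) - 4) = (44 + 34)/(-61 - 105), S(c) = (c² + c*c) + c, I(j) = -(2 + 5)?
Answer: -11467/83 ≈ -138.16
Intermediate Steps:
I(j) = -7 (I(j) = -1*7 = -7)
S(c) = c + 2*c² (S(c) = (c² + c²) + c = 2*c² + c = c + 2*c²)
X(g) = -11 + g (X(g) = g - 11 = -11 + g)
Z(L) = 319/83 (Z(L) = 4 + ((44 + 34)/(-61 - 105))/3 = 4 + (78/(-166))/3 = 4 + (78*(-1/166))/3 = 4 + (⅓)*(-39/83) = 4 - 13/83 = 319/83)
Z(I(-1)) - X(S(-9)) = 319/83 - (-11 - 9*(1 + 2*(-9))) = 319/83 - (-11 - 9*(1 - 18)) = 319/83 - (-11 - 9*(-17)) = 319/83 - (-11 + 153) = 319/83 - 1*142 = 319/83 - 142 = -11467/83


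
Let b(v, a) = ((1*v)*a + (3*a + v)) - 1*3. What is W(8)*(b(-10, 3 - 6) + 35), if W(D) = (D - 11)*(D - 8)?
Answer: 0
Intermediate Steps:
W(D) = (-11 + D)*(-8 + D)
b(v, a) = -3 + v + 3*a + a*v (b(v, a) = (v*a + (v + 3*a)) - 3 = (a*v + (v + 3*a)) - 3 = (v + 3*a + a*v) - 3 = -3 + v + 3*a + a*v)
W(8)*(b(-10, 3 - 6) + 35) = (88 + 8² - 19*8)*((-3 - 10 + 3*(3 - 6) + (3 - 6)*(-10)) + 35) = (88 + 64 - 152)*((-3 - 10 + 3*(-3) - 3*(-10)) + 35) = 0*((-3 - 10 - 9 + 30) + 35) = 0*(8 + 35) = 0*43 = 0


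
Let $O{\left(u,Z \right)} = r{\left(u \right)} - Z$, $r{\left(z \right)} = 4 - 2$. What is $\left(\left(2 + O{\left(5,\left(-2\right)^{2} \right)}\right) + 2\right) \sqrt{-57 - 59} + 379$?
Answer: $379 + 4 i \sqrt{29} \approx 379.0 + 21.541 i$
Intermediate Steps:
$r{\left(z \right)} = 2$ ($r{\left(z \right)} = 4 - 2 = 2$)
$O{\left(u,Z \right)} = 2 - Z$
$\left(\left(2 + O{\left(5,\left(-2\right)^{2} \right)}\right) + 2\right) \sqrt{-57 - 59} + 379 = \left(\left(2 + \left(2 - \left(-2\right)^{2}\right)\right) + 2\right) \sqrt{-57 - 59} + 379 = \left(\left(2 + \left(2 - 4\right)\right) + 2\right) \sqrt{-116} + 379 = \left(\left(2 + \left(2 - 4\right)\right) + 2\right) 2 i \sqrt{29} + 379 = \left(\left(2 - 2\right) + 2\right) 2 i \sqrt{29} + 379 = \left(0 + 2\right) 2 i \sqrt{29} + 379 = 2 \cdot 2 i \sqrt{29} + 379 = 4 i \sqrt{29} + 379 = 379 + 4 i \sqrt{29}$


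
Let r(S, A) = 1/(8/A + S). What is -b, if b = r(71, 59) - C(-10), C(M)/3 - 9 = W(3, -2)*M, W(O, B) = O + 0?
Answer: -264470/4197 ≈ -63.014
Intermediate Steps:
W(O, B) = O
r(S, A) = 1/(S + 8/A)
C(M) = 27 + 9*M (C(M) = 27 + 3*(3*M) = 27 + 9*M)
b = 264470/4197 (b = 59/(8 + 59*71) - (27 + 9*(-10)) = 59/(8 + 4189) - (27 - 90) = 59/4197 - 1*(-63) = 59*(1/4197) + 63 = 59/4197 + 63 = 264470/4197 ≈ 63.014)
-b = -1*264470/4197 = -264470/4197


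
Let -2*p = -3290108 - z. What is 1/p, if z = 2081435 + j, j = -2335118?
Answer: 2/3036425 ≈ 6.5867e-7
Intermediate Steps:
z = -253683 (z = 2081435 - 2335118 = -253683)
p = 3036425/2 (p = -(-3290108 - 1*(-253683))/2 = -(-3290108 + 253683)/2 = -½*(-3036425) = 3036425/2 ≈ 1.5182e+6)
1/p = 1/(3036425/2) = 2/3036425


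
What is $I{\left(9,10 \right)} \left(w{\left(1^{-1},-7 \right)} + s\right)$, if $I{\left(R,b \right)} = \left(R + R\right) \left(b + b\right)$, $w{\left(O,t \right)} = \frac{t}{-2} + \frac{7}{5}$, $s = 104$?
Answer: $39204$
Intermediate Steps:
$w{\left(O,t \right)} = \frac{7}{5} - \frac{t}{2}$ ($w{\left(O,t \right)} = t \left(- \frac{1}{2}\right) + 7 \cdot \frac{1}{5} = - \frac{t}{2} + \frac{7}{5} = \frac{7}{5} - \frac{t}{2}$)
$I{\left(R,b \right)} = 4 R b$ ($I{\left(R,b \right)} = 2 R 2 b = 4 R b$)
$I{\left(9,10 \right)} \left(w{\left(1^{-1},-7 \right)} + s\right) = 4 \cdot 9 \cdot 10 \left(\left(\frac{7}{5} - - \frac{7}{2}\right) + 104\right) = 360 \left(\left(\frac{7}{5} + \frac{7}{2}\right) + 104\right) = 360 \left(\frac{49}{10} + 104\right) = 360 \cdot \frac{1089}{10} = 39204$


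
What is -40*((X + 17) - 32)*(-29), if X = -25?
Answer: -46400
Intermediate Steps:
-40*((X + 17) - 32)*(-29) = -40*((-25 + 17) - 32)*(-29) = -40*(-8 - 32)*(-29) = -40*(-40)*(-29) = 1600*(-29) = -46400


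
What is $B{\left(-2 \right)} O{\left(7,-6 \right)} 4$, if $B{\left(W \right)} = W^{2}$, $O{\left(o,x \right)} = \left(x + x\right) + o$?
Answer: $-80$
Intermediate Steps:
$O{\left(o,x \right)} = o + 2 x$ ($O{\left(o,x \right)} = 2 x + o = o + 2 x$)
$B{\left(-2 \right)} O{\left(7,-6 \right)} 4 = \left(-2\right)^{2} \left(7 + 2 \left(-6\right)\right) 4 = 4 \left(7 - 12\right) 4 = 4 \left(-5\right) 4 = \left(-20\right) 4 = -80$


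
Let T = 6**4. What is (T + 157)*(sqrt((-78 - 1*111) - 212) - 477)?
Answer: -693081 + 1453*I*sqrt(401) ≈ -6.9308e+5 + 29096.0*I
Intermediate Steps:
T = 1296
(T + 157)*(sqrt((-78 - 1*111) - 212) - 477) = (1296 + 157)*(sqrt((-78 - 1*111) - 212) - 477) = 1453*(sqrt((-78 - 111) - 212) - 477) = 1453*(sqrt(-189 - 212) - 477) = 1453*(sqrt(-401) - 477) = 1453*(I*sqrt(401) - 477) = 1453*(-477 + I*sqrt(401)) = -693081 + 1453*I*sqrt(401)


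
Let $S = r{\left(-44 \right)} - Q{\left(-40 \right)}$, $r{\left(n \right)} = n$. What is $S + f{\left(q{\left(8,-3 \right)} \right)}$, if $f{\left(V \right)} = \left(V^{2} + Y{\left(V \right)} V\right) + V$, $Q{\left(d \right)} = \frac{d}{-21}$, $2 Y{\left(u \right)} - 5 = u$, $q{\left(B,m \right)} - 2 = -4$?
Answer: $- \frac{985}{21} \approx -46.905$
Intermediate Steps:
$q{\left(B,m \right)} = -2$ ($q{\left(B,m \right)} = 2 - 4 = -2$)
$Y{\left(u \right)} = \frac{5}{2} + \frac{u}{2}$
$Q{\left(d \right)} = - \frac{d}{21}$ ($Q{\left(d \right)} = d \left(- \frac{1}{21}\right) = - \frac{d}{21}$)
$f{\left(V \right)} = V + V^{2} + V \left(\frac{5}{2} + \frac{V}{2}\right)$ ($f{\left(V \right)} = \left(V^{2} + \left(\frac{5}{2} + \frac{V}{2}\right) V\right) + V = \left(V^{2} + V \left(\frac{5}{2} + \frac{V}{2}\right)\right) + V = V + V^{2} + V \left(\frac{5}{2} + \frac{V}{2}\right)$)
$S = - \frac{964}{21}$ ($S = -44 - \left(- \frac{1}{21}\right) \left(-40\right) = -44 - \frac{40}{21} = - \frac{964}{21} \approx -45.905$)
$S + f{\left(q{\left(8,-3 \right)} \right)} = - \frac{964}{21} + \frac{1}{2} \left(-2\right) \left(7 + 3 \left(-2\right)\right) = - \frac{964}{21} + \frac{1}{2} \left(-2\right) \left(7 - 6\right) = - \frac{964}{21} + \frac{1}{2} \left(-2\right) 1 = - \frac{964}{21} - 1 = - \frac{985}{21}$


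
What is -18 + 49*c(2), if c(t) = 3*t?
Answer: 276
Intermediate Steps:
-18 + 49*c(2) = -18 + 49*(3*2) = -18 + 49*6 = -18 + 294 = 276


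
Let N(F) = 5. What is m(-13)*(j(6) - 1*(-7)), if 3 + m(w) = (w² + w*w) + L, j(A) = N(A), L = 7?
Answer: 4104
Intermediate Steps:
j(A) = 5
m(w) = 4 + 2*w² (m(w) = -3 + ((w² + w*w) + 7) = -3 + ((w² + w²) + 7) = -3 + (2*w² + 7) = -3 + (7 + 2*w²) = 4 + 2*w²)
m(-13)*(j(6) - 1*(-7)) = (4 + 2*(-13)²)*(5 - 1*(-7)) = (4 + 2*169)*(5 + 7) = (4 + 338)*12 = 342*12 = 4104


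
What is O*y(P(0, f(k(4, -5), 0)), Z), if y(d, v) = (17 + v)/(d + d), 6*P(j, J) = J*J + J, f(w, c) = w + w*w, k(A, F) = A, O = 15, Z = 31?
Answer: 36/7 ≈ 5.1429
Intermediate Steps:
f(w, c) = w + w**2
P(j, J) = J/6 + J**2/6 (P(j, J) = (J*J + J)/6 = (J**2 + J)/6 = (J + J**2)/6 = J/6 + J**2/6)
y(d, v) = (17 + v)/(2*d) (y(d, v) = (17 + v)/((2*d)) = (17 + v)*(1/(2*d)) = (17 + v)/(2*d))
O*y(P(0, f(k(4, -5), 0)), Z) = 15*((17 + 31)/(2*(((4*(1 + 4))*(1 + 4*(1 + 4))/6)))) = 15*((1/2)*48/((4*5)*(1 + 4*5)/6)) = 15*((1/2)*48/((1/6)*20*(1 + 20))) = 15*((1/2)*48/((1/6)*20*21)) = 15*((1/2)*48/70) = 15*((1/2)*(1/70)*48) = 15*(12/35) = 36/7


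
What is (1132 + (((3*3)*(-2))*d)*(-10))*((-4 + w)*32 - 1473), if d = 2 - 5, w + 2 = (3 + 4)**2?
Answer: -57424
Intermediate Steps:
w = 47 (w = -2 + (3 + 4)**2 = -2 + 7**2 = -2 + 49 = 47)
d = -3
(1132 + (((3*3)*(-2))*d)*(-10))*((-4 + w)*32 - 1473) = (1132 + (((3*3)*(-2))*(-3))*(-10))*((-4 + 47)*32 - 1473) = (1132 + ((9*(-2))*(-3))*(-10))*(43*32 - 1473) = (1132 - 18*(-3)*(-10))*(1376 - 1473) = (1132 + 54*(-10))*(-97) = (1132 - 540)*(-97) = 592*(-97) = -57424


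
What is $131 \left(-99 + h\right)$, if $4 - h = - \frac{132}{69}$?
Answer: $- \frac{280471}{23} \approx -12194.0$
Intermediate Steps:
$h = \frac{136}{23}$ ($h = 4 - - \frac{132}{69} = 4 - \left(-132\right) \frac{1}{69} = 4 - - \frac{44}{23} = 4 + \frac{44}{23} = \frac{136}{23} \approx 5.913$)
$131 \left(-99 + h\right) = 131 \left(-99 + \frac{136}{23}\right) = 131 \left(- \frac{2141}{23}\right) = - \frac{280471}{23}$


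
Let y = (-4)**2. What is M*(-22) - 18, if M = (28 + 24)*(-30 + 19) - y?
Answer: 12918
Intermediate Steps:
y = 16
M = -588 (M = (28 + 24)*(-30 + 19) - 1*16 = 52*(-11) - 16 = -572 - 16 = -588)
M*(-22) - 18 = -588*(-22) - 18 = 12936 - 18 = 12918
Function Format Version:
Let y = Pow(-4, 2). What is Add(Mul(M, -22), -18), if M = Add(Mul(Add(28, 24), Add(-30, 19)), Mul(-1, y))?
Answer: 12918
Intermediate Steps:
y = 16
M = -588 (M = Add(Mul(Add(28, 24), Add(-30, 19)), Mul(-1, 16)) = Add(Mul(52, -11), -16) = Add(-572, -16) = -588)
Add(Mul(M, -22), -18) = Add(Mul(-588, -22), -18) = Add(12936, -18) = 12918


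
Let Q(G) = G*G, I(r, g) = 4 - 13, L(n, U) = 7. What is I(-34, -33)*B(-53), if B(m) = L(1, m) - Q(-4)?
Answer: 81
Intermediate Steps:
I(r, g) = -9
Q(G) = G²
B(m) = -9 (B(m) = 7 - 1*(-4)² = 7 - 1*16 = 7 - 16 = -9)
I(-34, -33)*B(-53) = -9*(-9) = 81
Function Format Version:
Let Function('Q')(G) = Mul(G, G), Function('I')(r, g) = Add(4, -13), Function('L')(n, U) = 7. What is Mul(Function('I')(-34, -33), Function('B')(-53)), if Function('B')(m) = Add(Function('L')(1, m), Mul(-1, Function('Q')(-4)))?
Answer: 81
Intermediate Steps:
Function('I')(r, g) = -9
Function('Q')(G) = Pow(G, 2)
Function('B')(m) = -9 (Function('B')(m) = Add(7, Mul(-1, Pow(-4, 2))) = Add(7, Mul(-1, 16)) = Add(7, -16) = -9)
Mul(Function('I')(-34, -33), Function('B')(-53)) = Mul(-9, -9) = 81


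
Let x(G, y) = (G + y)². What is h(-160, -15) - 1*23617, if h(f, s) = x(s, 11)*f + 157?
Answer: -26020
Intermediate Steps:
h(f, s) = 157 + f*(11 + s)² (h(f, s) = (s + 11)²*f + 157 = (11 + s)²*f + 157 = f*(11 + s)² + 157 = 157 + f*(11 + s)²)
h(-160, -15) - 1*23617 = (157 - 160*(11 - 15)²) - 1*23617 = (157 - 160*(-4)²) - 23617 = (157 - 160*16) - 23617 = (157 - 2560) - 23617 = -2403 - 23617 = -26020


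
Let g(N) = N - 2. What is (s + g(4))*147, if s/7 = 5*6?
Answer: 31164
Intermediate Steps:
s = 210 (s = 7*(5*6) = 7*30 = 210)
g(N) = -2 + N
(s + g(4))*147 = (210 + (-2 + 4))*147 = (210 + 2)*147 = 212*147 = 31164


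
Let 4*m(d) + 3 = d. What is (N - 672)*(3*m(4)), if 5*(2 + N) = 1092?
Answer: -3417/10 ≈ -341.70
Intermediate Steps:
N = 1082/5 (N = -2 + (⅕)*1092 = -2 + 1092/5 = 1082/5 ≈ 216.40)
m(d) = -¾ + d/4
(N - 672)*(3*m(4)) = (1082/5 - 672)*(3*(-¾ + (¼)*4)) = -6834*(-¾ + 1)/5 = -6834/(5*4) = -2278/5*¾ = -3417/10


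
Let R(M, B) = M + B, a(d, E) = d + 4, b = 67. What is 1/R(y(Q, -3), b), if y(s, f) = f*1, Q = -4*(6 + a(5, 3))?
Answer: 1/64 ≈ 0.015625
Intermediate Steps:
a(d, E) = 4 + d
Q = -60 (Q = -4*(6 + (4 + 5)) = -4*(6 + 9) = -4*15 = -60)
y(s, f) = f
R(M, B) = B + M
1/R(y(Q, -3), b) = 1/(67 - 3) = 1/64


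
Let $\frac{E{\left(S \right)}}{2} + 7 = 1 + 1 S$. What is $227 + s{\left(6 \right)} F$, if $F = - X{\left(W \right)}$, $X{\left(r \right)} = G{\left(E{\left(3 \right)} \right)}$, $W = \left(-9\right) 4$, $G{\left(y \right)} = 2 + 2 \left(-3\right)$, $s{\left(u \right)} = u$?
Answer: $251$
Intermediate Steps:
$E{\left(S \right)} = -12 + 2 S$ ($E{\left(S \right)} = -14 + 2 \left(1 + 1 S\right) = -14 + 2 \left(1 + S\right) = -14 + \left(2 + 2 S\right) = -12 + 2 S$)
$G{\left(y \right)} = -4$ ($G{\left(y \right)} = 2 - 6 = -4$)
$W = -36$
$X{\left(r \right)} = -4$
$F = 4$ ($F = \left(-1\right) \left(-4\right) = 4$)
$227 + s{\left(6 \right)} F = 227 + 6 \cdot 4 = 227 + 24 = 251$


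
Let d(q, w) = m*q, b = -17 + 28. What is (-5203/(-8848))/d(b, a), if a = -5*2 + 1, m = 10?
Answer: 473/88480 ≈ 0.0053458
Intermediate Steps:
a = -9 (a = -10 + 1 = -9)
b = 11
d(q, w) = 10*q
(-5203/(-8848))/d(b, a) = (-5203/(-8848))/((10*11)) = -5203*(-1/8848)/110 = (5203/8848)*(1/110) = 473/88480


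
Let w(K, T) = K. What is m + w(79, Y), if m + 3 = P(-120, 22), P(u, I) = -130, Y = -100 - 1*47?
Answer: -54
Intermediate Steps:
Y = -147 (Y = -100 - 47 = -147)
m = -133 (m = -3 - 130 = -133)
m + w(79, Y) = -133 + 79 = -54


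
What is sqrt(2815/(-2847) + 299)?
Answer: sqrt(2415502986)/2847 ≈ 17.263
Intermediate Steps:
sqrt(2815/(-2847) + 299) = sqrt(2815*(-1/2847) + 299) = sqrt(-2815/2847 + 299) = sqrt(848438/2847) = sqrt(2415502986)/2847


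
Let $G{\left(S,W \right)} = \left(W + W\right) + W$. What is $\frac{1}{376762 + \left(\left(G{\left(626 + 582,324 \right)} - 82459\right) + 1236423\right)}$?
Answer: $\frac{1}{1531698} \approx 6.5287 \cdot 10^{-7}$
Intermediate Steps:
$G{\left(S,W \right)} = 3 W$ ($G{\left(S,W \right)} = 2 W + W = 3 W$)
$\frac{1}{376762 + \left(\left(G{\left(626 + 582,324 \right)} - 82459\right) + 1236423\right)} = \frac{1}{376762 + \left(\left(3 \cdot 324 - 82459\right) + 1236423\right)} = \frac{1}{376762 + \left(\left(972 - 82459\right) + 1236423\right)} = \frac{1}{376762 + \left(-81487 + 1236423\right)} = \frac{1}{376762 + 1154936} = \frac{1}{1531698}$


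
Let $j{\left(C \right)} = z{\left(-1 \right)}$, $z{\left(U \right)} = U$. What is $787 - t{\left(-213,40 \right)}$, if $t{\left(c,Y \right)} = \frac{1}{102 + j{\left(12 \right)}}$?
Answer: $\frac{79486}{101} \approx 786.99$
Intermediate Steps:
$j{\left(C \right)} = -1$
$t{\left(c,Y \right)} = \frac{1}{101}$ ($t{\left(c,Y \right)} = \frac{1}{102 - 1} = \frac{1}{101}$)
$787 - t{\left(-213,40 \right)} = 787 - \frac{1}{101} = \frac{79486}{101}$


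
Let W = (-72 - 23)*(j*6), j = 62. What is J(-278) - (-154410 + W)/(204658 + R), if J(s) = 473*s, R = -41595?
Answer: -21441616372/163063 ≈ -1.3149e+5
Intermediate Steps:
W = -35340 (W = (-72 - 23)*(62*6) = -95*372 = -35340)
J(-278) - (-154410 + W)/(204658 + R) = 473*(-278) - (-154410 - 35340)/(204658 - 41595) = -131494 - (-189750)/163063 = -131494 - 1*(-189750/163063) = -131494 + 189750/163063 = -21441616372/163063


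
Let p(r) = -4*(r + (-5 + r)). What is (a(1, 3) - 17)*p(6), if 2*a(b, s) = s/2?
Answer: 455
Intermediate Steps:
a(b, s) = s/4 (a(b, s) = (s/2)/2 = s/4)
p(r) = 20 - 8*r (p(r) = -4*(-5 + 2*r) = 20 - 8*r)
(a(1, 3) - 17)*p(6) = ((1/4)*3 - 17)*(20 - 8*6) = (3/4 - 17)*(20 - 48) = -65/4*(-28) = 455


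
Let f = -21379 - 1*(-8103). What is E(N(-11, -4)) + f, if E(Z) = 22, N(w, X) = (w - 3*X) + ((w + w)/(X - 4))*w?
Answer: -13254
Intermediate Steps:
N(w, X) = w - 3*X + 2*w**2/(-4 + X) (N(w, X) = (w - 3*X) + ((2*w)/(-4 + X))*w = (w - 3*X) + (2*w/(-4 + X))*w = (w - 3*X) + 2*w**2/(-4 + X) = w - 3*X + 2*w**2/(-4 + X))
f = -13276 (f = -21379 + 8103 = -13276)
E(N(-11, -4)) + f = 22 - 13276 = -13254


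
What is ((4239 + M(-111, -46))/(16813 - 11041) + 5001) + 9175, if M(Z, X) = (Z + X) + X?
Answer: 20456977/1443 ≈ 14177.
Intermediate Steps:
M(Z, X) = Z + 2*X (M(Z, X) = (X + Z) + X = Z + 2*X)
((4239 + M(-111, -46))/(16813 - 11041) + 5001) + 9175 = ((4239 + (-111 + 2*(-46)))/(16813 - 11041) + 5001) + 9175 = ((4239 + (-111 - 92))/5772 + 5001) + 9175 = ((4239 - 203)*(1/5772) + 5001) + 9175 = (4036*(1/5772) + 5001) + 9175 = (1009/1443 + 5001) + 9175 = 7217452/1443 + 9175 = 20456977/1443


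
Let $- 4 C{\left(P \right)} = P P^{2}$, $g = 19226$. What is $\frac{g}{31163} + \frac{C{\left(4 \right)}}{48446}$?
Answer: $\frac{465462094}{754861349} \approx 0.61662$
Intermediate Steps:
$C{\left(P \right)} = - \frac{P^{3}}{4}$ ($C{\left(P \right)} = - \frac{P P^{2}}{4} = - \frac{P^{3}}{4}$)
$\frac{g}{31163} + \frac{C{\left(4 \right)}}{48446} = \frac{19226}{31163} + \frac{\left(- \frac{1}{4}\right) 4^{3}}{48446} = 19226 \cdot \frac{1}{31163} + \left(- \frac{1}{4}\right) 64 \cdot \frac{1}{48446} = \frac{19226}{31163} - \frac{8}{24223} = \frac{465462094}{754861349}$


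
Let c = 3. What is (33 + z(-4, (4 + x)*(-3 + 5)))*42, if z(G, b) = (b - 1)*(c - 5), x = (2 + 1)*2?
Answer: -210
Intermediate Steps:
x = 6 (x = 3*2 = 6)
z(G, b) = 2 - 2*b (z(G, b) = (b - 1)*(3 - 5) = (-1 + b)*(-2) = 2 - 2*b)
(33 + z(-4, (4 + x)*(-3 + 5)))*42 = (33 + (2 - 2*(4 + 6)*(-3 + 5)))*42 = (33 + (2 - 20*2))*42 = (33 + (2 - 2*20))*42 = (33 + (2 - 40))*42 = (33 - 38)*42 = -5*42 = -210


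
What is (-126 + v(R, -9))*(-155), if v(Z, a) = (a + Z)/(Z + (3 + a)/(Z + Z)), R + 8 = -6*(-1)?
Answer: 16120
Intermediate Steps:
R = -2 (R = -8 - 6*(-1) = -8 + 6 = -2)
v(Z, a) = (Z + a)/(Z + (3 + a)/(2*Z)) (v(Z, a) = (Z + a)/(Z + (3 + a)/((2*Z))) = (Z + a)/(Z + (3 + a)*(1/(2*Z))) = (Z + a)/(Z + (3 + a)/(2*Z)))
(-126 + v(R, -9))*(-155) = (-126 + 2*(-2)*(-2 - 9)/(3 - 9 + 2*(-2)**2))*(-155) = (-126 + 2*(-2)*(-11)/(3 - 9 + 2*4))*(-155) = (-126 + 2*(-2)*(-11)/(3 - 9 + 8))*(-155) = (-126 + 2*(-2)*(-11)/2)*(-155) = (-126 + 2*(-2)*(1/2)*(-11))*(-155) = (-126 + 22)*(-155) = -104*(-155) = 16120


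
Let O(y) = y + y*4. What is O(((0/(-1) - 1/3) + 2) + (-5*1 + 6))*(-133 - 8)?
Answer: -1880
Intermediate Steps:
O(y) = 5*y (O(y) = y + 4*y = 5*y)
O(((0/(-1) - 1/3) + 2) + (-5*1 + 6))*(-133 - 8) = (5*(((0/(-1) - 1/3) + 2) + (-5*1 + 6)))*(-133 - 8) = (5*(((0*(-1) - 1*1/3) + 2) + (-5 + 6)))*(-141) = (5*(((0 - 1/3) + 2) + 1))*(-141) = (5*((-1/3 + 2) + 1))*(-141) = (5*(5/3 + 1))*(-141) = (5*(8/3))*(-141) = (40/3)*(-141) = -1880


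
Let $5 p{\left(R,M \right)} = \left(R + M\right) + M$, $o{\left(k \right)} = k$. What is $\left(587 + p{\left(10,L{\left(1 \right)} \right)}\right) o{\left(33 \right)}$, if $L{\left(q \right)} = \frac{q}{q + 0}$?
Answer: $\frac{97251}{5} \approx 19450.0$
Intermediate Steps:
$L{\left(q \right)} = 1$ ($L{\left(q \right)} = \frac{q}{q} = 1$)
$p{\left(R,M \right)} = \frac{R}{5} + \frac{2 M}{5}$ ($p{\left(R,M \right)} = \frac{\left(R + M\right) + M}{5} = \frac{\left(M + R\right) + M}{5} = \frac{R + 2 M}{5} = \frac{R}{5} + \frac{2 M}{5}$)
$\left(587 + p{\left(10,L{\left(1 \right)} \right)}\right) o{\left(33 \right)} = \left(587 + \left(\frac{1}{5} \cdot 10 + \frac{2}{5} \cdot 1\right)\right) 33 = \left(587 + \left(2 + \frac{2}{5}\right)\right) 33 = \left(587 + \frac{12}{5}\right) 33 = \frac{2947}{5} \cdot 33 = \frac{97251}{5}$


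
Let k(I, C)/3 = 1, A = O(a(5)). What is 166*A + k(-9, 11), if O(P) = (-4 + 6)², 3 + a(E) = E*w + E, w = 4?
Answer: 667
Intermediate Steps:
a(E) = -3 + 5*E (a(E) = -3 + (E*4 + E) = -3 + (4*E + E) = -3 + 5*E)
O(P) = 4 (O(P) = 2² = 4)
A = 4
k(I, C) = 3 (k(I, C) = 3*1 = 3)
166*A + k(-9, 11) = 166*4 + 3 = 664 + 3 = 667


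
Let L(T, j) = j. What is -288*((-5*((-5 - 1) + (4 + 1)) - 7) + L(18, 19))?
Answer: -4896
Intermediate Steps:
-288*((-5*((-5 - 1) + (4 + 1)) - 7) + L(18, 19)) = -288*((-5*((-5 - 1) + (4 + 1)) - 7) + 19) = -288*((-5*(-6 + 5) - 7) + 19) = -288*((-5*(-1) - 7) + 19) = -288*((5 - 7) + 19) = -288*(-2 + 19) = -288*17 = -4896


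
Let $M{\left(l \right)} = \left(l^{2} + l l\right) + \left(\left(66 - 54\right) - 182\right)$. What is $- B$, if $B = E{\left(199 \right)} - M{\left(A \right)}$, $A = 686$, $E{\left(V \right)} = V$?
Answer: $940823$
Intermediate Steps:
$M{\left(l \right)} = -170 + 2 l^{2}$ ($M{\left(l \right)} = \left(l^{2} + l^{2}\right) + \left(12 - 182\right) = 2 l^{2} - 170 = -170 + 2 l^{2}$)
$B = -940823$ ($B = 199 - \left(-170 + 2 \cdot 686^{2}\right) = 199 - \left(-170 + 2 \cdot 470596\right) = 199 - \left(-170 + 941192\right) = 199 - 941022 = -940823$)
$- B = \left(-1\right) \left(-940823\right) = 940823$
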